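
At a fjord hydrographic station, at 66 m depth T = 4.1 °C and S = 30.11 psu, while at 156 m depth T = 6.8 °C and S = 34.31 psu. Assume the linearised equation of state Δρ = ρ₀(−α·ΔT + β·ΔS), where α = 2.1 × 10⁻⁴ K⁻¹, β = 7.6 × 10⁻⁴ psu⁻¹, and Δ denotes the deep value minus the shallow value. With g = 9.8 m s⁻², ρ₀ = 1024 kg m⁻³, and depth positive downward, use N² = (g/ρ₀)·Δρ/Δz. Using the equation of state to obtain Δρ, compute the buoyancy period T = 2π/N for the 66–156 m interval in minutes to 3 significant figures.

6.19 min

ΔT = +2.7 K, ΔS = +4.20 psu (deep − shallow).
Δρ/ρ₀ = −αΔT + βΔS = -5.67 × 10⁻⁴ + 3.192 × 10⁻³ = 2.625 × 10⁻³, so Δρ ≈ 2.688 kg m⁻³.
N² = (g/ρ₀)·Δρ/Δz = g·(Δρ/ρ₀)/Δz = 9.8 × 2.625 × 10⁻³ / 90 = 2.8583 × 10⁻⁴ s⁻².
N = √(2.8583 × 10⁻⁴) = 0.016907 rad s⁻¹ → T = 2π/N = 371.63 s = 6.1938 min ≈ 6.19 min.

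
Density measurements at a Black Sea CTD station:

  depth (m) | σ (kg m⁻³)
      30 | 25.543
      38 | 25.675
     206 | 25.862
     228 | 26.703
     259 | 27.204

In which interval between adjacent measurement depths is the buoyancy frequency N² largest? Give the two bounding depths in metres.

206–228 m

Compute the density gradient over each adjacent pair:
  30–38 m: Δρ/Δz = 0.132/8 = 0.017 kg m⁻⁴
  38–206 m: Δρ/Δz = 0.187/168 = 1.1 × 10⁻³ kg m⁻⁴
  206–228 m: Δρ/Δz = 0.841/22 = 0.038 kg m⁻⁴
  228–259 m: Δρ/Δz = 0.501/31 = 0.016 kg m⁻⁴
The largest gradient is in the 206–228 m interval — the pycnocline.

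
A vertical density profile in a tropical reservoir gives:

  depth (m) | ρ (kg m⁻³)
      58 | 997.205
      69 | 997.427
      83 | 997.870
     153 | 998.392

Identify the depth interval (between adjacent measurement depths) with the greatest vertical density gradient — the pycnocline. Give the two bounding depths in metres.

Compute the density gradient over each adjacent pair:
  58–69 m: Δρ/Δz = 0.222/11 = 0.020 kg m⁻⁴
  69–83 m: Δρ/Δz = 0.443/14 = 0.032 kg m⁻⁴
  83–153 m: Δρ/Δz = 0.522/70 = 7.5 × 10⁻³ kg m⁻⁴
The largest gradient is in the 69–83 m interval — the pycnocline.

69–83 m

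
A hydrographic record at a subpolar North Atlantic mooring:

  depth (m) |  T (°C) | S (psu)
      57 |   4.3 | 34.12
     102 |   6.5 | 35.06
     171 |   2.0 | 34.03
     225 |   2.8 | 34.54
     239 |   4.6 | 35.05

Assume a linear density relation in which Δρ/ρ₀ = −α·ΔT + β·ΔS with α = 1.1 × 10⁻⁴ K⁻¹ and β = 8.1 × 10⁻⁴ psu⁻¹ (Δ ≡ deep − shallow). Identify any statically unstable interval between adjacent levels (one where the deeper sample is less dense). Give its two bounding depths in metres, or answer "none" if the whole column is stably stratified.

Evaluate Δρ/ρ₀ = −αΔT + βΔS across each adjacent pair:
  57–102 m: −αΔT+βΔS = −(1.1 × 10⁻⁴)(+2.2)+(8.1 × 10⁻⁴)(+0.94) = 5.2 × 10⁻⁴ → stable
  102–171 m: −αΔT+βΔS = −(1.1 × 10⁻⁴)(-4.5)+(8.1 × 10⁻⁴)(-1.03) = -3.4 × 10⁻⁴ → UNSTABLE
  171–225 m: −αΔT+βΔS = −(1.1 × 10⁻⁴)(+0.8)+(8.1 × 10⁻⁴)(+0.51) = 3.3 × 10⁻⁴ → stable
  225–239 m: −αΔT+βΔS = −(1.1 × 10⁻⁴)(+1.8)+(8.1 × 10⁻⁴)(+0.51) = 2.2 × 10⁻⁴ → stable
The 102–171 m interval has Δρ < 0: lighter water underlies denser water.

102–171 m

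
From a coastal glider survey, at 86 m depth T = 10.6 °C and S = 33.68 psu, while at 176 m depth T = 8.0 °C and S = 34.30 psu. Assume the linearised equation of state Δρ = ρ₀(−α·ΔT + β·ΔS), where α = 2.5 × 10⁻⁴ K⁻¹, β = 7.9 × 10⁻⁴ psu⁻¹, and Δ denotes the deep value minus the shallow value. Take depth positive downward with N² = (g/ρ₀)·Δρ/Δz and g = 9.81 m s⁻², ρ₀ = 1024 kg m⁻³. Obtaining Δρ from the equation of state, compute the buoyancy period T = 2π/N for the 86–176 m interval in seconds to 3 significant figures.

ΔT = -2.6 K, ΔS = +0.62 psu (deep − shallow).
Δρ/ρ₀ = −αΔT + βΔS = 6.50 × 10⁻⁴ + 4.898 × 10⁻⁴ = 1.1398 × 10⁻³, so Δρ ≈ 1.167 kg m⁻³.
N² = (g/ρ₀)·Δρ/Δz = g·(Δρ/ρ₀)/Δz = 9.81 × 1.1398 × 10⁻³ / 90 = 1.2424 × 10⁻⁴ s⁻².
N = √(1.2424 × 10⁻⁴) = 0.011146 rad s⁻¹ → T = 2π/N = 563.72 s ≈ 564 s.

564 s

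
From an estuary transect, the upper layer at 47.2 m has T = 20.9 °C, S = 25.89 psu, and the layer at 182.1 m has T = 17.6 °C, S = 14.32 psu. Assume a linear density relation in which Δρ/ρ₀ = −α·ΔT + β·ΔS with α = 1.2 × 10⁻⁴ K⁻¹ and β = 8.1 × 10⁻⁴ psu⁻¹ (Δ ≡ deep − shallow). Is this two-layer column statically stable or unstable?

ΔT = 17.6 − 20.9 = -3.3 K and ΔS = 14.32 − 25.89 = -11.57 psu (deep − shallow).
−αΔT = 3.96 × 10⁻⁴; βΔS = -9.3717 × 10⁻³; sum Δρ/ρ₀ = -8.9757 × 10⁻³.
Δρ/ρ₀ < 0, so Δρ < 0: deeper water is lighter → statically unstable; the column would overturn.

unstable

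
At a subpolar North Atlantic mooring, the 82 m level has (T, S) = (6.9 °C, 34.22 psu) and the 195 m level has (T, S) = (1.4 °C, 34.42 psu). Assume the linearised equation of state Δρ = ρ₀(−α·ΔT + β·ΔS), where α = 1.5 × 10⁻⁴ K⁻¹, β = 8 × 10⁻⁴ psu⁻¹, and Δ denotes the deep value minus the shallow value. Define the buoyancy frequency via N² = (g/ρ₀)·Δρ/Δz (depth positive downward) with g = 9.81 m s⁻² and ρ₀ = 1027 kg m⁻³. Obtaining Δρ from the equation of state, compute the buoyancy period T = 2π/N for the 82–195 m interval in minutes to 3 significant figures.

ΔT = -5.5 K, ΔS = +0.20 psu (deep − shallow).
Δρ/ρ₀ = −αΔT + βΔS = 8.25 × 10⁻⁴ + 1.60 × 10⁻⁴ = 9.85 × 10⁻⁴, so Δρ ≈ 1.012 kg m⁻³.
N² = (g/ρ₀)·Δρ/Δz = g·(Δρ/ρ₀)/Δz = 9.81 × 9.85 × 10⁻⁴ / 113 = 8.5512 × 10⁻⁵ s⁻².
N = √(8.5512 × 10⁻⁵) = 9.2473 × 10⁻³ rad s⁻¹ → T = 2π/N = 679.46 s = 11.324 min ≈ 11.3 min.

11.3 min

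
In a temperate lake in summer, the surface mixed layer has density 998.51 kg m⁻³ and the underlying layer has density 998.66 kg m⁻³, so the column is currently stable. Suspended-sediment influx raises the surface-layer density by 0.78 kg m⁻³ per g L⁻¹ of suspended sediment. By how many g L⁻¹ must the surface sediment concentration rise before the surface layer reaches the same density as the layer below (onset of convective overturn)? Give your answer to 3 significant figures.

0.192 g L⁻¹

Density deficit of the surface layer: 998.66 − 998.51 = 0.15 kg m⁻³.
Required change = 0.15 / 0.78 = 0.192 g L⁻¹.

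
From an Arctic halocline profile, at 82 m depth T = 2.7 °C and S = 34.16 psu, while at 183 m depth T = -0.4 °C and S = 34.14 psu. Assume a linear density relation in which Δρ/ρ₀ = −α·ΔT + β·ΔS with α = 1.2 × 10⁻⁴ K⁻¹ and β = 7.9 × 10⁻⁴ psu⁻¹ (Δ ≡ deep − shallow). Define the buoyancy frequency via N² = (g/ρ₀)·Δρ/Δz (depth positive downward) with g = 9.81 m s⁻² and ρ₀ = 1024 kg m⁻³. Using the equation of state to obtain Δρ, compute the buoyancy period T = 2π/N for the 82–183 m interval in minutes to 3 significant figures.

ΔT = -3.1 K, ΔS = -0.02 psu (deep − shallow).
Δρ/ρ₀ = −αΔT + βΔS = 3.72 × 10⁻⁴ − 1.58 × 10⁻⁵ = 3.562 × 10⁻⁴, so Δρ ≈ 0.3647 kg m⁻³.
N² = (g/ρ₀)·Δρ/Δz = g·(Δρ/ρ₀)/Δz = 9.81 × 3.562 × 10⁻⁴ / 101 = 3.4597 × 10⁻⁵ s⁻².
N = √(3.4597 × 10⁻⁵) = 5.8819 × 10⁻³ rad s⁻¹ → T = 2π/N = 1.0682 × 10³ s = 17.803 min ≈ 17.8 min.

17.8 min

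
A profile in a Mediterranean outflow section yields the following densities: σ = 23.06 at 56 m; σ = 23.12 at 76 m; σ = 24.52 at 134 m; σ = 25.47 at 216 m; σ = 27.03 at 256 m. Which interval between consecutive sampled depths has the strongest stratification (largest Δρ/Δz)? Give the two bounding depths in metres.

Compute the density gradient over each adjacent pair:
  56–76 m: Δρ/Δz = 0.06/20 = 3.0 × 10⁻³ kg m⁻⁴
  76–134 m: Δρ/Δz = 1.40/58 = 0.024 kg m⁻⁴
  134–216 m: Δρ/Δz = 0.95/82 = 0.012 kg m⁻⁴
  216–256 m: Δρ/Δz = 1.56/40 = 0.039 kg m⁻⁴
The largest gradient is in the 216–256 m interval — the pycnocline.

216–256 m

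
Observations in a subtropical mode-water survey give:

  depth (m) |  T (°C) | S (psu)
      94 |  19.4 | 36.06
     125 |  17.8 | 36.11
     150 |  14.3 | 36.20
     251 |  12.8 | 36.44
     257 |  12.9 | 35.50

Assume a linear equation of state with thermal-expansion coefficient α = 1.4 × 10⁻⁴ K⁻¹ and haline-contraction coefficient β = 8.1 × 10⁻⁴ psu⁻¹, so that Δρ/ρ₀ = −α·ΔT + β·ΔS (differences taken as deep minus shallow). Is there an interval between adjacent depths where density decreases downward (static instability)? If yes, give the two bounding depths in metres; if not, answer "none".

Evaluate Δρ/ρ₀ = −αΔT + βΔS across each adjacent pair:
  94–125 m: −αΔT+βΔS = −(1.4 × 10⁻⁴)(-1.6)+(8.1 × 10⁻⁴)(+0.05) = 2.6 × 10⁻⁴ → stable
  125–150 m: −αΔT+βΔS = −(1.4 × 10⁻⁴)(-3.5)+(8.1 × 10⁻⁴)(+0.09) = 5.6 × 10⁻⁴ → stable
  150–251 m: −αΔT+βΔS = −(1.4 × 10⁻⁴)(-1.5)+(8.1 × 10⁻⁴)(+0.24) = 4.0 × 10⁻⁴ → stable
  251–257 m: −αΔT+βΔS = −(1.4 × 10⁻⁴)(+0.1)+(8.1 × 10⁻⁴)(-0.94) = -7.8 × 10⁻⁴ → UNSTABLE
The 251–257 m interval has Δρ < 0: lighter water underlies denser water.

251–257 m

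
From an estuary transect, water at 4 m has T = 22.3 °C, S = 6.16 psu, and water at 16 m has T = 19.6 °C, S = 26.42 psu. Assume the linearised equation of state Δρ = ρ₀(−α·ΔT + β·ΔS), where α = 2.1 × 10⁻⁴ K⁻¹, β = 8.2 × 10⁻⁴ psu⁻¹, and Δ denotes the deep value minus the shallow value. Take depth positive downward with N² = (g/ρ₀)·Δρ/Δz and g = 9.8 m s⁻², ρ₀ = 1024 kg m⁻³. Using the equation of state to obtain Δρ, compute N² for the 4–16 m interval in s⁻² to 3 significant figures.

ΔT = -2.7 K, ΔS = +20.26 psu (deep − shallow).
Δρ/ρ₀ = −αΔT + βΔS = 5.67 × 10⁻⁴ + 0.0166132 = 0.0171802, so Δρ ≈ 17.59 kg m⁻³.
N² = (g/ρ₀)·Δρ/Δz = g·(Δρ/ρ₀)/Δz = 9.8 × 0.0171802 / 12 = 0.014030 s⁻² ≈ 0.0140 s⁻².

0.0140 s⁻²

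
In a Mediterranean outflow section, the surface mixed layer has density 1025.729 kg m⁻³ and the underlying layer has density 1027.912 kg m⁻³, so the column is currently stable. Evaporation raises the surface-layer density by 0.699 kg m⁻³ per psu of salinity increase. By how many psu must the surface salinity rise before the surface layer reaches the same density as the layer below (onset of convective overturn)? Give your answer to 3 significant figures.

3.12 psu

Density deficit of the surface layer: 1027.912 − 1025.729 = 2.183 kg m⁻³.
Required change = 2.183 / 0.699 = 3.12 psu.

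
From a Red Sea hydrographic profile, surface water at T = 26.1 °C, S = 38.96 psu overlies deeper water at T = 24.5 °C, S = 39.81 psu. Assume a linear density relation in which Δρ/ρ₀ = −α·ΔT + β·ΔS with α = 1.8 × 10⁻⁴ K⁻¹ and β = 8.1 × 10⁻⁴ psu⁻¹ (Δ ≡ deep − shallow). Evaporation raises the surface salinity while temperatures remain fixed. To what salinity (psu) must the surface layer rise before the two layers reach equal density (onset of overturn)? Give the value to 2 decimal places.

40.17 psu

Neutral buoyancy requires −α(T_deep − T_surf) + β(S_deep − S_surf′) = 0.
S_surf′ = S_deep − (α/β)·ΔT = 39.81 − (1.8 × 10⁻⁴/8.1 × 10⁻⁴)·(-1.6) = 40.1656 psu.
Increase required: 40.1656 − 38.96 = 1.2056 psu.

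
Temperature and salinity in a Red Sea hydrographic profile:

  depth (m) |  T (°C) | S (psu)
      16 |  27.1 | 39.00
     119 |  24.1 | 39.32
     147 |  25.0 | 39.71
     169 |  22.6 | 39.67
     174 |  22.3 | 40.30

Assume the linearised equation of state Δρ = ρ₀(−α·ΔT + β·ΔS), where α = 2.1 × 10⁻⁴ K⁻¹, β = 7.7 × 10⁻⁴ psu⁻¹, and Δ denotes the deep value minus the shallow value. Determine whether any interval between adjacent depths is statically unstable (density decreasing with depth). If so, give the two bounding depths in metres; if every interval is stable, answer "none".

Evaluate Δρ/ρ₀ = −αΔT + βΔS across each adjacent pair:
  16–119 m: −αΔT+βΔS = −(2.1 × 10⁻⁴)(-3.0)+(7.7 × 10⁻⁴)(+0.32) = 8.8 × 10⁻⁴ → stable
  119–147 m: −αΔT+βΔS = −(2.1 × 10⁻⁴)(+0.9)+(7.7 × 10⁻⁴)(+0.39) = 1.1 × 10⁻⁴ → stable
  147–169 m: −αΔT+βΔS = −(2.1 × 10⁻⁴)(-2.4)+(7.7 × 10⁻⁴)(-0.04) = 4.7 × 10⁻⁴ → stable
  169–174 m: −αΔT+βΔS = −(2.1 × 10⁻⁴)(-0.3)+(7.7 × 10⁻⁴)(+0.63) = 5.5 × 10⁻⁴ → stable
Every interval has Δρ > 0: the column is stably stratified throughout.

none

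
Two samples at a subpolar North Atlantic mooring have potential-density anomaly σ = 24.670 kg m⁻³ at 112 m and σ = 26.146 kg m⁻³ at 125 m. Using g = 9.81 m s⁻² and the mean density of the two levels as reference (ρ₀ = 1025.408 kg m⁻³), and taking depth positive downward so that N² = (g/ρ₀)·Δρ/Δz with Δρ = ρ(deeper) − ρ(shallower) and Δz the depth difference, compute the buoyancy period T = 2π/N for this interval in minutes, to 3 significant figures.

3.18 min

Δρ = 1026.146 − 1024.670 = 1.476 kg m⁻³ over Δz = 125 − 112 = 13 m.
N² = (9.81/1025.408) × (1.476/13) = 1.0862 × 10⁻³ s⁻².
N = √(1.0862 × 10⁻³) = 0.032958 rad s⁻¹, so T = 2π/N = 190.64 s = 3.1773 min ≈ 3.18 min.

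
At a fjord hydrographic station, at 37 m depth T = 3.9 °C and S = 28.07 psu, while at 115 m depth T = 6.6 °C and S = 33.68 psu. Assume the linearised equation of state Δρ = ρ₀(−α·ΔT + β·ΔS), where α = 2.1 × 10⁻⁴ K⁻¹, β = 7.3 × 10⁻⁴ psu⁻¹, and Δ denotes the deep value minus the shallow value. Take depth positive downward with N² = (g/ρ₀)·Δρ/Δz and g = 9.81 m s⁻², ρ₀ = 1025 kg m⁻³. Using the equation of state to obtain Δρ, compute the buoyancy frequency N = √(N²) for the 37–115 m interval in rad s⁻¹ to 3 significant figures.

0.0211 rad s⁻¹

ΔT = +2.7 K, ΔS = +5.61 psu (deep − shallow).
Δρ/ρ₀ = −αΔT + βΔS = -5.67 × 10⁻⁴ + 4.0953 × 10⁻³ = 3.5283 × 10⁻³, so Δρ ≈ 3.617 kg m⁻³.
N² = (g/ρ₀)·Δρ/Δz = g·(Δρ/ρ₀)/Δz = 9.81 × 3.5283 × 10⁻³ / 78 = 4.4375 × 10⁻⁴ s⁻².
N = √(4.4375 × 10⁻⁴) = 0.021065 rad s⁻¹ ≈ 0.0211 rad s⁻¹.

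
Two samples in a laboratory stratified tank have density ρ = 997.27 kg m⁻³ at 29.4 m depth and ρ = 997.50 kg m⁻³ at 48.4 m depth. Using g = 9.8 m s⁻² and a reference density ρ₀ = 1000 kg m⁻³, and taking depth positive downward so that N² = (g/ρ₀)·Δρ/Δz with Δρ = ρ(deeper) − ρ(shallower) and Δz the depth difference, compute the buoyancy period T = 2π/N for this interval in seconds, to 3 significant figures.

577 s

Δρ = 997.50 − 997.27 = 0.23 kg m⁻³ over Δz = 48.4 − 29.4 = 19 m.
N² = (9.8/1000) × (0.23/19) = 1.1863 × 10⁻⁴ s⁻².
N = √(1.1863 × 10⁻⁴) = 0.010892 rad s⁻¹, so T = 2π/N = 576.86 s ≈ 577 s.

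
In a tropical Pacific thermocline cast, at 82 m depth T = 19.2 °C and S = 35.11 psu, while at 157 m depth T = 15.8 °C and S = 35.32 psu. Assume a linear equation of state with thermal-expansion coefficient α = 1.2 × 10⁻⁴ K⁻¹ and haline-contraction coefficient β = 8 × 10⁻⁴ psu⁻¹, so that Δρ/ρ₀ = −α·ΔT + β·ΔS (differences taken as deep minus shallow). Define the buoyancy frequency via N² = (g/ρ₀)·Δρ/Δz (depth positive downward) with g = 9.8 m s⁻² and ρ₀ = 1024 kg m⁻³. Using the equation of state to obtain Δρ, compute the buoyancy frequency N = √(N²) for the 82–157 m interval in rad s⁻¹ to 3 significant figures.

ΔT = -3.4 K, ΔS = +0.21 psu (deep − shallow).
Δρ/ρ₀ = −αΔT + βΔS = 4.08 × 10⁻⁴ + 1.68 × 10⁻⁴ = 5.76 × 10⁻⁴, so Δρ ≈ 0.5898 kg m⁻³.
N² = (g/ρ₀)·Δρ/Δz = g·(Δρ/ρ₀)/Δz = 9.8 × 5.76 × 10⁻⁴ / 75 = 7.5264 × 10⁻⁵ s⁻².
N = √(7.5264 × 10⁻⁵) = 8.6755 × 10⁻³ rad s⁻¹ ≈ 8.68 × 10⁻³ rad s⁻¹.

8.68 × 10⁻³ rad s⁻¹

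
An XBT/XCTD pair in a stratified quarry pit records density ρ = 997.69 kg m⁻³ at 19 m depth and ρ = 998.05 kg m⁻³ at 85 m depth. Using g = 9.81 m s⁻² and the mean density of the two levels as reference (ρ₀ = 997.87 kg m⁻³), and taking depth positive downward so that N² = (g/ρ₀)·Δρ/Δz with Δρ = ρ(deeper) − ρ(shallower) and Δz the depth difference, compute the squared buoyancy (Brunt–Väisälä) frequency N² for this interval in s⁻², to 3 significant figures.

5.36 × 10⁻⁵ s⁻²

Δρ = 998.05 − 997.69 = 0.36 kg m⁻³ over Δz = 85 − 19 = 66 m.
N² = (9.81/997.87) × (0.36/66) = 5.3623 × 10⁻⁵ s⁻² ≈ 5.36 × 10⁻⁵ s⁻².
N² > 0, so the interval is statically stable.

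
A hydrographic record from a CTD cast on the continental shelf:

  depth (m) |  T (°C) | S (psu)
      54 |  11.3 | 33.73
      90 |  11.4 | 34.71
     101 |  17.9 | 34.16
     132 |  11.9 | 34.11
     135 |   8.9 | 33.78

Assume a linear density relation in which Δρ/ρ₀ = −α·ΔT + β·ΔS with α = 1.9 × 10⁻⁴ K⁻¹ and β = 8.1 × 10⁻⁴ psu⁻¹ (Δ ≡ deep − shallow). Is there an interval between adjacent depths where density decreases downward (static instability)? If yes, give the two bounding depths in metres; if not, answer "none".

Evaluate Δρ/ρ₀ = −αΔT + βΔS across each adjacent pair:
  54–90 m: −αΔT+βΔS = −(1.9 × 10⁻⁴)(+0.1)+(8.1 × 10⁻⁴)(+0.98) = 7.7 × 10⁻⁴ → stable
  90–101 m: −αΔT+βΔS = −(1.9 × 10⁻⁴)(+6.5)+(8.1 × 10⁻⁴)(-0.55) = -1.7 × 10⁻³ → UNSTABLE
  101–132 m: −αΔT+βΔS = −(1.9 × 10⁻⁴)(-6.0)+(8.1 × 10⁻⁴)(-0.05) = 1.1 × 10⁻³ → stable
  132–135 m: −αΔT+βΔS = −(1.9 × 10⁻⁴)(-3.0)+(8.1 × 10⁻⁴)(-0.33) = 3.0 × 10⁻⁴ → stable
The 90–101 m interval has Δρ < 0: lighter water underlies denser water.

90–101 m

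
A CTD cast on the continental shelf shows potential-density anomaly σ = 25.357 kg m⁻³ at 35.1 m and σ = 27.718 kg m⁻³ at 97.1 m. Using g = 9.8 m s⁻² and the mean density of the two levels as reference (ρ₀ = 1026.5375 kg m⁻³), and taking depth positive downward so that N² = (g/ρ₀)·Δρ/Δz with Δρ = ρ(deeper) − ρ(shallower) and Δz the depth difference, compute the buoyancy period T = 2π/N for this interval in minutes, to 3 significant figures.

5.49 min

Δρ = 1027.718 − 1025.357 = 2.361 kg m⁻³ over Δz = 97.1 − 35.1 = 62 m.
N² = (9.8/1026.5375) × (2.361/62) = 3.6354 × 10⁻⁴ s⁻².
N = √(3.6354 × 10⁻⁴) = 0.019067 rad s⁻¹, so T = 2π/N = 329.53 s = 5.4922 min ≈ 5.49 min.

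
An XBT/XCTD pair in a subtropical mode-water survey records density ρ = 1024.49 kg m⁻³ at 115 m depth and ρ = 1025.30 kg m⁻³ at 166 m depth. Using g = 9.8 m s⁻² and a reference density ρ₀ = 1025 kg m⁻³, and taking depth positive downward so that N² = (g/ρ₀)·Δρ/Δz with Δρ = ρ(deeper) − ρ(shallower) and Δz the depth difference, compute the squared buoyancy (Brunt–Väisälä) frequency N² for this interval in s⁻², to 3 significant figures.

Δρ = 1025.30 − 1024.49 = 0.81 kg m⁻³ over Δz = 166 − 115 = 51 m.
N² = (9.8/1025) × (0.81/51) = 1.5185 × 10⁻⁴ s⁻² ≈ 1.52 × 10⁻⁴ s⁻².

1.52 × 10⁻⁴ s⁻²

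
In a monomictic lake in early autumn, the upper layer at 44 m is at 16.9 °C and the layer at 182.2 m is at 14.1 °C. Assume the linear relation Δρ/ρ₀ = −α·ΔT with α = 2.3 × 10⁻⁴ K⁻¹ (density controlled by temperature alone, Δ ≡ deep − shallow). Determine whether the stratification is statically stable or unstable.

stable

ΔT = 14.1 − 16.9 = -2.8 K, so Δρ/ρ₀ = −αΔT = 6.44 × 10⁻⁴.
Δρ/ρ₀ > 0, so Δρ > 0: deeper water is denser → statically stable.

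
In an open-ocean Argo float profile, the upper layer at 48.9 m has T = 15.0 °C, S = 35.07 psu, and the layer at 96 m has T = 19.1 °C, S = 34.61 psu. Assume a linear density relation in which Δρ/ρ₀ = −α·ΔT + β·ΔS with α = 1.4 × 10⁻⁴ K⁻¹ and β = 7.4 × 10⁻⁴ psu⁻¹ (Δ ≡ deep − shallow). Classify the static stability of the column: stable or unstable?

ΔT = 19.1 − 15.0 = +4.1 K and ΔS = 34.61 − 35.07 = -0.46 psu (deep − shallow).
−αΔT = -5.74 × 10⁻⁴; βΔS = -3.404 × 10⁻⁴; sum Δρ/ρ₀ = -9.144 × 10⁻⁴.
Δρ/ρ₀ < 0, so Δρ < 0: deeper water is lighter → statically unstable; the column would overturn.

unstable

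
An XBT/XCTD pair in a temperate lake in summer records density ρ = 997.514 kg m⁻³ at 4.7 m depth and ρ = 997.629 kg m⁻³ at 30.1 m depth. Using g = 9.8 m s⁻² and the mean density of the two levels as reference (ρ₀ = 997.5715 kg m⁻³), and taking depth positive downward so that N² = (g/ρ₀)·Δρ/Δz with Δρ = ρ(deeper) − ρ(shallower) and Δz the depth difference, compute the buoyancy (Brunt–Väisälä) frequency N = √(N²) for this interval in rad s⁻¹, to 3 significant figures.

6.67 × 10⁻³ rad s⁻¹

Δρ = 997.629 − 997.514 = 0.115 kg m⁻³ over Δz = 30.1 − 4.7 = 25.4 m.
N² = (9.8/997.5715) × (0.115/25.4) = 4.4478 × 10⁻⁵ s⁻².
N = √(4.4478 × 10⁻⁵) = 6.6692 × 10⁻³ rad s⁻¹ ≈ 6.67 × 10⁻³ rad s⁻¹.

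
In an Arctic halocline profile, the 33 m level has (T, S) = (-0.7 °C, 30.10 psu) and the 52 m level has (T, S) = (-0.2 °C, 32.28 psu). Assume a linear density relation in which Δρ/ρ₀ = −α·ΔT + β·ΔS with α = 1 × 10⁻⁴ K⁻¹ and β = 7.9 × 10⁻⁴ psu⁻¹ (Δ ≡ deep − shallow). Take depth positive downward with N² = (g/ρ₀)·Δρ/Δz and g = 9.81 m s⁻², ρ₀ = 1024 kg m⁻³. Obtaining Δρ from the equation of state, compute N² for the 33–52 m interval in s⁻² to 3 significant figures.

ΔT = +0.5 K, ΔS = +2.18 psu (deep − shallow).
Δρ/ρ₀ = −αΔT + βΔS = -5.00 × 10⁻⁵ + 1.7222 × 10⁻³ = 1.6722 × 10⁻³, so Δρ ≈ 1.712 kg m⁻³.
N² = (g/ρ₀)·Δρ/Δz = g·(Δρ/ρ₀)/Δz = 9.81 × 1.6722 × 10⁻³ / 19 = 8.6338 × 10⁻⁴ s⁻² ≈ 8.63 × 10⁻⁴ s⁻².

8.63 × 10⁻⁴ s⁻²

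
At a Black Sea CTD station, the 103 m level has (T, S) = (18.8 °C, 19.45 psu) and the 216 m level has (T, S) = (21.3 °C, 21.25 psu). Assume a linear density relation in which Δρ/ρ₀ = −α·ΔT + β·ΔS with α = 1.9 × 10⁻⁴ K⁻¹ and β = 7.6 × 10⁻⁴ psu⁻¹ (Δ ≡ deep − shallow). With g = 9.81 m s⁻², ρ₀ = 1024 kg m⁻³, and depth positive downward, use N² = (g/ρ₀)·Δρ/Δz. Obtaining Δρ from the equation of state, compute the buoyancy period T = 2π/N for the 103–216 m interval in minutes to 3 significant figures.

ΔT = +2.5 K, ΔS = +1.80 psu (deep − shallow).
Δρ/ρ₀ = −αΔT + βΔS = -4.75 × 10⁻⁴ + 1.368 × 10⁻³ = 8.93 × 10⁻⁴, so Δρ ≈ 0.9144 kg m⁻³.
N² = (g/ρ₀)·Δρ/Δz = g·(Δρ/ρ₀)/Δz = 9.81 × 8.93 × 10⁻⁴ / 113 = 7.7525 × 10⁻⁵ s⁻².
N = √(7.7525 × 10⁻⁵) = 8.8048 × 10⁻³ rad s⁻¹ → T = 2π/N = 713.61 s = 11.893 min ≈ 11.9 min.

11.9 min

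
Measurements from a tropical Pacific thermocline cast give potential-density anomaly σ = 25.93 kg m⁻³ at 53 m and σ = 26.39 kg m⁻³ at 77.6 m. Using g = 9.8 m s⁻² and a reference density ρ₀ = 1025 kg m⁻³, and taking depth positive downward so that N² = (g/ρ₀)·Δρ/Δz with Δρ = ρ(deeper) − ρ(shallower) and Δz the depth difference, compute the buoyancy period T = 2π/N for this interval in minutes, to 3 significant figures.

Δρ = 1026.39 − 1025.93 = 0.46 kg m⁻³ over Δz = 77.6 − 53 = 24.6 m.
N² = (9.8/1025) × (0.46/24.6) = 1.7878 × 10⁻⁴ s⁻².
N = √(1.7878 × 10⁻⁴) = 0.013371 rad s⁻¹, so T = 2π/N = 469.91 s = 7.8318 min ≈ 7.83 min.

7.83 min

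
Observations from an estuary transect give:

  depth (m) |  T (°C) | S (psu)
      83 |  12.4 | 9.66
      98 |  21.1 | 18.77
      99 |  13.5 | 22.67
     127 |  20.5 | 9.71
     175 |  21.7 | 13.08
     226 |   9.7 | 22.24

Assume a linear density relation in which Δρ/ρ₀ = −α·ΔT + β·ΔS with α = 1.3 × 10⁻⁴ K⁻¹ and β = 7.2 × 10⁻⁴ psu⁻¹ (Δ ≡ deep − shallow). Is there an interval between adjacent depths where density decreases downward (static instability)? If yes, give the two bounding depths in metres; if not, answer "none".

99–127 m

Evaluate Δρ/ρ₀ = −αΔT + βΔS across each adjacent pair:
  83–98 m: −αΔT+βΔS = −(1.3 × 10⁻⁴)(+8.7)+(7.2 × 10⁻⁴)(+9.11) = 5.4 × 10⁻³ → stable
  98–99 m: −αΔT+βΔS = −(1.3 × 10⁻⁴)(-7.6)+(7.2 × 10⁻⁴)(+3.90) = 3.8 × 10⁻³ → stable
  99–127 m: −αΔT+βΔS = −(1.3 × 10⁻⁴)(+7.0)+(7.2 × 10⁻⁴)(-12.96) = -0.010 → UNSTABLE
  127–175 m: −αΔT+βΔS = −(1.3 × 10⁻⁴)(+1.2)+(7.2 × 10⁻⁴)(+3.37) = 2.3 × 10⁻³ → stable
  175–226 m: −αΔT+βΔS = −(1.3 × 10⁻⁴)(-12.0)+(7.2 × 10⁻⁴)(+9.16) = 8.2 × 10⁻³ → stable
The 99–127 m interval has Δρ < 0: lighter water underlies denser water.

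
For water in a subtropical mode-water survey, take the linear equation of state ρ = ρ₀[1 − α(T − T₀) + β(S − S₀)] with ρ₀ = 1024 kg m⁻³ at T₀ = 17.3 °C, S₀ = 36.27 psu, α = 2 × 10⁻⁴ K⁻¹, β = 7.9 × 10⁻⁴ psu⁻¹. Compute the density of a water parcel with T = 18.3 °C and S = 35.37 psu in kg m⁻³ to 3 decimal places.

T − T₀ = +1.0 K, S − S₀ = -0.90 psu.
Bracket = 1 − α·(+1.0) + β·(-0.90) = 1 + (-9.11 × 10⁻⁴) = 0.9990890.
ρ = 1024 × 0.9990890 = 1023.067 kg m⁻³.

1023.067 kg m⁻³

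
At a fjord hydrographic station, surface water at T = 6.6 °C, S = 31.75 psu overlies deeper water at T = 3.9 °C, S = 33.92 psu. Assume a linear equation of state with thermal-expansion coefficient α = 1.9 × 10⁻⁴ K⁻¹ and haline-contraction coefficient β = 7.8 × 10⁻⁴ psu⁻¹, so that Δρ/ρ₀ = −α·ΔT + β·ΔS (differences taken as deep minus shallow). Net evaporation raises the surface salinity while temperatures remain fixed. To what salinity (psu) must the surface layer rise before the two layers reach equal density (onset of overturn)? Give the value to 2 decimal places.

Neutral buoyancy requires −α(T_deep − T_surf) + β(S_deep − S_surf′) = 0.
S_surf′ = S_deep − (α/β)·ΔT = 33.92 − (1.9 × 10⁻⁴/7.8 × 10⁻⁴)·(-2.7) = 34.5777 psu.
Increase required: 34.5777 − 31.75 = 2.8277 psu.

34.58 psu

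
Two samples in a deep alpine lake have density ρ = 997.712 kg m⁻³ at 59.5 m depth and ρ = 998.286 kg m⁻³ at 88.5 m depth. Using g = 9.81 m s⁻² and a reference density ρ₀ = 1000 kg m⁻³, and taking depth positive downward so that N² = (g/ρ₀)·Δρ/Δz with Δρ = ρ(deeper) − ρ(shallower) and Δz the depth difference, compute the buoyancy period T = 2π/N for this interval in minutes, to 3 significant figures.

7.52 min

Δρ = 998.286 − 997.712 = 0.574 kg m⁻³ over Δz = 88.5 − 59.5 = 29 m.
N² = (9.81/1000) × (0.574/29) = 1.9417 × 10⁻⁴ s⁻².
N = √(1.9417 × 10⁻⁴) = 0.013934 rad s⁻¹, so T = 2π/N = 450.92 s = 7.5153 min ≈ 7.52 min.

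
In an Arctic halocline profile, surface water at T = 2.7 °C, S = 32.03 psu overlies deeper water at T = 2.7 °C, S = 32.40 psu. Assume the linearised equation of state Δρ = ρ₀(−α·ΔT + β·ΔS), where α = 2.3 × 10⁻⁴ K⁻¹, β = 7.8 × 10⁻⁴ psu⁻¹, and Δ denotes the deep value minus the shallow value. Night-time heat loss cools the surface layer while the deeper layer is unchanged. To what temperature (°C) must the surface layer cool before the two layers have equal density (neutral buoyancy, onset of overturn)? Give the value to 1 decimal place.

Neutral buoyancy requires Δρ = 0, i.e. −α(T_deep − T_surf′) + β(S_deep − S_surf) = 0.
T_surf′ = T_deep − (β/α)·ΔS = 2.7 − (7.8 × 10⁻⁴/2.3 × 10⁻⁴)·(+0.37) = 1.445 °C.
Cooling required: 2.7 − (1.445) = 1.255 °C.

1.4 °C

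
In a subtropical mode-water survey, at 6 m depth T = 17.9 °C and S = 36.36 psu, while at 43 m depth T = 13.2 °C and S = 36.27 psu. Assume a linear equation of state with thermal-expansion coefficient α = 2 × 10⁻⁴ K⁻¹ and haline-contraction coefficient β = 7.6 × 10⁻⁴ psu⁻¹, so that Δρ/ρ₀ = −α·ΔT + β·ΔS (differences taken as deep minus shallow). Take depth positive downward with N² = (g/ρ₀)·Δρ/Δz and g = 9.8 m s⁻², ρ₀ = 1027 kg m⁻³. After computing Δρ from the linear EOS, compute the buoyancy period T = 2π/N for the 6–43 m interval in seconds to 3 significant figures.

414 s

ΔT = -4.7 K, ΔS = -0.09 psu (deep − shallow).
Δρ/ρ₀ = −αΔT + βΔS = 9.40 × 10⁻⁴ − 6.84 × 10⁻⁵ = 8.716 × 10⁻⁴, so Δρ ≈ 0.8951 kg m⁻³.
N² = (g/ρ₀)·Δρ/Δz = g·(Δρ/ρ₀)/Δz = 9.8 × 8.716 × 10⁻⁴ / 37 = 2.3086 × 10⁻⁴ s⁻².
N = √(2.3086 × 10⁻⁴) = 0.015194 rad s⁻¹ → T = 2π/N = 413.53 s ≈ 414 s.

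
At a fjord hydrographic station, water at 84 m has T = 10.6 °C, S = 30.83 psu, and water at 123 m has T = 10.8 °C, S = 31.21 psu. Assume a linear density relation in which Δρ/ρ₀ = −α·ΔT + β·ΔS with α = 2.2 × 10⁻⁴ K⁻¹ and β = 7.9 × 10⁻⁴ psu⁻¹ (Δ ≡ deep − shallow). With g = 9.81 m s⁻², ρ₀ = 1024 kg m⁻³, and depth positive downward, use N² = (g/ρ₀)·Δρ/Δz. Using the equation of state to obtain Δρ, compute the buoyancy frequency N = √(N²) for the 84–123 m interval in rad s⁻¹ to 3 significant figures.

ΔT = +0.2 K, ΔS = +0.38 psu (deep − shallow).
Δρ/ρ₀ = −αΔT + βΔS = -4.40 × 10⁻⁵ + 3.002 × 10⁻⁴ = 2.562 × 10⁻⁴, so Δρ ≈ 0.2623 kg m⁻³.
N² = (g/ρ₀)·Δρ/Δz = g·(Δρ/ρ₀)/Δz = 9.81 × 2.562 × 10⁻⁴ / 39 = 6.4444 × 10⁻⁵ s⁻².
N = √(6.4444 × 10⁻⁵) = 8.0277 × 10⁻³ rad s⁻¹ ≈ 8.03 × 10⁻³ rad s⁻¹.

8.03 × 10⁻³ rad s⁻¹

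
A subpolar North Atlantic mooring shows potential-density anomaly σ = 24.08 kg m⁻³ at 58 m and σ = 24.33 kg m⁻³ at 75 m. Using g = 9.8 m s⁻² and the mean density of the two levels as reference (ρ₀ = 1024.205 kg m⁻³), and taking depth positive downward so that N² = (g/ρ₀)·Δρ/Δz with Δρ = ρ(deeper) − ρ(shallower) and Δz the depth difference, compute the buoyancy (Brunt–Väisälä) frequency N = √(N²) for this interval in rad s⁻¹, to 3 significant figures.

Δρ = 1024.33 − 1024.08 = 0.25 kg m⁻³ over Δz = 75 − 58 = 17 m.
N² = (9.8/1024.205) × (0.25/17) = 1.4071 × 10⁻⁴ s⁻².
N = √(1.4071 × 10⁻⁴) = 0.011862 rad s⁻¹ ≈ 0.0119 rad s⁻¹.
N² > 0, so the interval is statically stable.

0.0119 rad s⁻¹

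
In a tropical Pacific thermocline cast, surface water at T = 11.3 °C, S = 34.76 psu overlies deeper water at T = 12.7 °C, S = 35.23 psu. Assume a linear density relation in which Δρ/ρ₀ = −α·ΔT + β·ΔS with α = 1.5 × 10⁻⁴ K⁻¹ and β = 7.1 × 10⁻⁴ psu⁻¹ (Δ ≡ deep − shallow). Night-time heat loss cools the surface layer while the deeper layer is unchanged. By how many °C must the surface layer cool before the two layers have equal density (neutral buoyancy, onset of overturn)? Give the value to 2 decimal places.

0.82 °C

Neutral buoyancy requires Δρ = 0, i.e. −α(T_deep − T_surf′) + β(S_deep − S_surf) = 0.
T_surf′ = T_deep − (β/α)·ΔS = 12.7 − (7.1 × 10⁻⁴/1.5 × 10⁻⁴)·(+0.47) = 10.4753 °C.
Cooling required: 11.3 − (10.4753) = 0.8247 °C.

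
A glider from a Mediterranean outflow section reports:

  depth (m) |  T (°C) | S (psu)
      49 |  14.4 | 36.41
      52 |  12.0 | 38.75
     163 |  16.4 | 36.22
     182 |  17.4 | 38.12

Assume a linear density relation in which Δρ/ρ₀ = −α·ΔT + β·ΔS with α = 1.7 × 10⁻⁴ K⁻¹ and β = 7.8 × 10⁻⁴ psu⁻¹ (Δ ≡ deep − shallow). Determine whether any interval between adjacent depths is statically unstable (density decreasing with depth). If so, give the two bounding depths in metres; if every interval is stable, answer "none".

52–163 m

Evaluate Δρ/ρ₀ = −αΔT + βΔS across each adjacent pair:
  49–52 m: −αΔT+βΔS = −(1.7 × 10⁻⁴)(-2.4)+(7.8 × 10⁻⁴)(+2.34) = 2.2 × 10⁻³ → stable
  52–163 m: −αΔT+βΔS = −(1.7 × 10⁻⁴)(+4.4)+(7.8 × 10⁻⁴)(-2.53) = -2.7 × 10⁻³ → UNSTABLE
  163–182 m: −αΔT+βΔS = −(1.7 × 10⁻⁴)(+1.0)+(7.8 × 10⁻⁴)(+1.90) = 1.3 × 10⁻³ → stable
The 52–163 m interval has Δρ < 0: lighter water underlies denser water.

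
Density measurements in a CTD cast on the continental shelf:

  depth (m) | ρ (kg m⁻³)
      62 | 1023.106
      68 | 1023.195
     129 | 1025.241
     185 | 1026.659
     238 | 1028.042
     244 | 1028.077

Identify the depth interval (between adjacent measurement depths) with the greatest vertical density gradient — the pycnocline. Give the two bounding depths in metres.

68–129 m

Compute the density gradient over each adjacent pair:
  62–68 m: Δρ/Δz = 0.089/6 = 0.015 kg m⁻⁴
  68–129 m: Δρ/Δz = 2.046/61 = 0.034 kg m⁻⁴
  129–185 m: Δρ/Δz = 1.418/56 = 0.025 kg m⁻⁴
  185–238 m: Δρ/Δz = 1.383/53 = 0.026 kg m⁻⁴
  238–244 m: Δρ/Δz = 0.035/6 = 5.8 × 10⁻³ kg m⁻⁴
The largest gradient is in the 68–129 m interval — the pycnocline.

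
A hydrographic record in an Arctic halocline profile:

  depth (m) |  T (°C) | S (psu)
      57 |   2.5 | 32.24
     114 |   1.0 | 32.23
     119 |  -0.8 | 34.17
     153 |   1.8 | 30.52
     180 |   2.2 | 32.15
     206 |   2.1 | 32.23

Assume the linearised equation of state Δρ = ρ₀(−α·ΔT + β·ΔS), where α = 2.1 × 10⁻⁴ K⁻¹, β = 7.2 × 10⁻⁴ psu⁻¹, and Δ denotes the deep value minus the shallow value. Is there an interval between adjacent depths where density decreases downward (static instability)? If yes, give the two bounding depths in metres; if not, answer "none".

Evaluate Δρ/ρ₀ = −αΔT + βΔS across each adjacent pair:
  57–114 m: −αΔT+βΔS = −(2.1 × 10⁻⁴)(-1.5)+(7.2 × 10⁻⁴)(-0.01) = 3.1 × 10⁻⁴ → stable
  114–119 m: −αΔT+βΔS = −(2.1 × 10⁻⁴)(-1.8)+(7.2 × 10⁻⁴)(+1.94) = 1.8 × 10⁻³ → stable
  119–153 m: −αΔT+βΔS = −(2.1 × 10⁻⁴)(+2.6)+(7.2 × 10⁻⁴)(-3.65) = -3.2 × 10⁻³ → UNSTABLE
  153–180 m: −αΔT+βΔS = −(2.1 × 10⁻⁴)(+0.4)+(7.2 × 10⁻⁴)(+1.63) = 1.1 × 10⁻³ → stable
  180–206 m: −αΔT+βΔS = −(2.1 × 10⁻⁴)(-0.1)+(7.2 × 10⁻⁴)(+0.08) = 7.9 × 10⁻⁵ → stable
The 119–153 m interval has Δρ < 0: lighter water underlies denser water.

119–153 m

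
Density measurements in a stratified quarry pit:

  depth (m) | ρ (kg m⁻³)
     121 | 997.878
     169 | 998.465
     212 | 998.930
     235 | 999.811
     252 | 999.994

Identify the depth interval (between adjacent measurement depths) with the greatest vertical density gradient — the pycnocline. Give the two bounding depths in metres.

212–235 m

Compute the density gradient over each adjacent pair:
  121–169 m: Δρ/Δz = 0.587/48 = 0.012 kg m⁻⁴
  169–212 m: Δρ/Δz = 0.465/43 = 0.011 kg m⁻⁴
  212–235 m: Δρ/Δz = 0.881/23 = 0.038 kg m⁻⁴
  235–252 m: Δρ/Δz = 0.183/17 = 0.011 kg m⁻⁴
The largest gradient is in the 212–235 m interval — the pycnocline.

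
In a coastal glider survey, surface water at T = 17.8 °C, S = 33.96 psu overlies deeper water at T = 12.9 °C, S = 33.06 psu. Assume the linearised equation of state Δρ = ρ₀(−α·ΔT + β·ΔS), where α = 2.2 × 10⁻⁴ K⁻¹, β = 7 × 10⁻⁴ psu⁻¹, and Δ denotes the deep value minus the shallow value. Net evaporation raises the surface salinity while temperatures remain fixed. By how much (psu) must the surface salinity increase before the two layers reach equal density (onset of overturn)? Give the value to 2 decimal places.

Neutral buoyancy requires −α(T_deep − T_surf) + β(S_deep − S_surf′) = 0.
S_surf′ = S_deep − (α/β)·ΔT = 33.06 − (2.2 × 10⁻⁴/7 × 10⁻⁴)·(-4.9) = 34.6000 psu.
Increase required: 34.6000 − 33.96 = 0.6400 psu.

0.64 psu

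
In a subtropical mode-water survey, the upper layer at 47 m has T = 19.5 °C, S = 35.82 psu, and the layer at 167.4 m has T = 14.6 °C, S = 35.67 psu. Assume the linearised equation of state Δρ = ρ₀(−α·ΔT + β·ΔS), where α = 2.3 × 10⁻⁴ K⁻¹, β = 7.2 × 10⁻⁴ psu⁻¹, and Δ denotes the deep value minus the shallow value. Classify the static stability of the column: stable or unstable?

stable

ΔT = 14.6 − 19.5 = -4.9 K and ΔS = 35.67 − 35.82 = -0.15 psu (deep − shallow).
−αΔT = 1.127 × 10⁻³; βΔS = -1.08 × 10⁻⁴; sum Δρ/ρ₀ = 1.019 × 10⁻³.
Δρ/ρ₀ > 0, so Δρ > 0: deeper water is denser → statically stable.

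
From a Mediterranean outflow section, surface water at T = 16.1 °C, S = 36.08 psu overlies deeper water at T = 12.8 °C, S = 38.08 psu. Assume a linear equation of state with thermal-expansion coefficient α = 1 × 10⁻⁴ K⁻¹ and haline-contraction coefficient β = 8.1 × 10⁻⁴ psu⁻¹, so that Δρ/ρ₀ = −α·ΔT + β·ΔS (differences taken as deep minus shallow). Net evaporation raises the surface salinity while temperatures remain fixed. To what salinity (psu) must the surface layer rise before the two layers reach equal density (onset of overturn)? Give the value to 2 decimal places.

38.49 psu

Neutral buoyancy requires −α(T_deep − T_surf) + β(S_deep − S_surf′) = 0.
S_surf′ = S_deep − (α/β)·ΔT = 38.08 − (1 × 10⁻⁴/8.1 × 10⁻⁴)·(-3.3) = 38.4874 psu.
Increase required: 38.4874 − 36.08 = 2.4074 psu.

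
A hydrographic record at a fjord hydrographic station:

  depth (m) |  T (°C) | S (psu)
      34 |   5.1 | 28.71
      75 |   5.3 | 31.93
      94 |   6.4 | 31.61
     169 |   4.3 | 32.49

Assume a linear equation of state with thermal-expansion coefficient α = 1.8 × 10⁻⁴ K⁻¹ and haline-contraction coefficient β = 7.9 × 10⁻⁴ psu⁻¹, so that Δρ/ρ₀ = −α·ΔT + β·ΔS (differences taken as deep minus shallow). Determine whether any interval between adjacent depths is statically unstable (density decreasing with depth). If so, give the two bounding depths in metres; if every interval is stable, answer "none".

75–94 m

Evaluate Δρ/ρ₀ = −αΔT + βΔS across each adjacent pair:
  34–75 m: −αΔT+βΔS = −(1.8 × 10⁻⁴)(+0.2)+(7.9 × 10⁻⁴)(+3.22) = 2.5 × 10⁻³ → stable
  75–94 m: −αΔT+βΔS = −(1.8 × 10⁻⁴)(+1.1)+(7.9 × 10⁻⁴)(-0.32) = -4.5 × 10⁻⁴ → UNSTABLE
  94–169 m: −αΔT+βΔS = −(1.8 × 10⁻⁴)(-2.1)+(7.9 × 10⁻⁴)(+0.88) = 1.1 × 10⁻³ → stable
The 75–94 m interval has Δρ < 0: lighter water underlies denser water.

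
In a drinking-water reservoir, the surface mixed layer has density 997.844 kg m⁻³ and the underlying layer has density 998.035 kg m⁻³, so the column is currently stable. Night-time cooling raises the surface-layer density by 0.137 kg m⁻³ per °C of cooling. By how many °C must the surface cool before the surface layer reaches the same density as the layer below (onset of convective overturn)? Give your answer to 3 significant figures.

1.39 °C

Density deficit of the surface layer: 998.035 − 997.844 = 0.191 kg m⁻³.
Required change = 0.191 / 0.137 = 1.39 °C.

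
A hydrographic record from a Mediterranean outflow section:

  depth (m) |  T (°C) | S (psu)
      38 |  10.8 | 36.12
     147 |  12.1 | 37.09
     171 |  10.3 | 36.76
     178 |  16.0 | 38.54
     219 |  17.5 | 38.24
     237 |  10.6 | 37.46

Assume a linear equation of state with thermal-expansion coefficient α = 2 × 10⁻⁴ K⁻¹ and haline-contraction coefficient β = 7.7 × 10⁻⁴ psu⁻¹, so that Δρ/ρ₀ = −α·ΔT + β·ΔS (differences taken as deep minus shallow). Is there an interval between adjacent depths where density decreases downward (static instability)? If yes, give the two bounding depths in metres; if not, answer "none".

Evaluate Δρ/ρ₀ = −αΔT + βΔS across each adjacent pair:
  38–147 m: −αΔT+βΔS = −(2 × 10⁻⁴)(+1.3)+(7.7 × 10⁻⁴)(+0.97) = 4.9 × 10⁻⁴ → stable
  147–171 m: −αΔT+βΔS = −(2 × 10⁻⁴)(-1.8)+(7.7 × 10⁻⁴)(-0.33) = 1.1 × 10⁻⁴ → stable
  171–178 m: −αΔT+βΔS = −(2 × 10⁻⁴)(+5.7)+(7.7 × 10⁻⁴)(+1.78) = 2.3 × 10⁻⁴ → stable
  178–219 m: −αΔT+βΔS = −(2 × 10⁻⁴)(+1.5)+(7.7 × 10⁻⁴)(-0.30) = -5.3 × 10⁻⁴ → UNSTABLE
  219–237 m: −αΔT+βΔS = −(2 × 10⁻⁴)(-6.9)+(7.7 × 10⁻⁴)(-0.78) = 7.8 × 10⁻⁴ → stable
The 178–219 m interval has Δρ < 0: lighter water underlies denser water.

178–219 m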